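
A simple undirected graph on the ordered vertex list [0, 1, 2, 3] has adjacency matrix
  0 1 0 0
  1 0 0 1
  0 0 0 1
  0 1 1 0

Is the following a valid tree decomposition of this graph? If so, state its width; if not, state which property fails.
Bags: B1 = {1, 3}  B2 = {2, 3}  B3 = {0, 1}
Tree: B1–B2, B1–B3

Vertex coverage: the bags together contain {0, 1, 2, 3}, the full vertex set. Edge coverage: each edge of G has both endpoints in at least one bag. Running intersection: for every vertex, the bags containing it form a connected subtree. All three properties hold, so this is a valid tree decomposition of width max|bag| − 1 = 1, and hence tw(G) ≤ 1.

Yes; width 1.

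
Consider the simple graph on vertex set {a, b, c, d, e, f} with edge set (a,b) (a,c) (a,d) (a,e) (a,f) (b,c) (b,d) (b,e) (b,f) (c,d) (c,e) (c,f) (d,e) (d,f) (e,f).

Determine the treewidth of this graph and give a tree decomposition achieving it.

A single bag containing all 6 vertices is trivially a valid decomposition of width 5. On the other hand G contains the 6-clique {a, b, c, d, e, f}. A clique must lie in a single bag of any decomposition, so no decomposition can have width below 5. Therefore the treewidth is 5.

Treewidth 5.
Bags: B1 = {a, b, c, d, e, f}
Tree: (single bag)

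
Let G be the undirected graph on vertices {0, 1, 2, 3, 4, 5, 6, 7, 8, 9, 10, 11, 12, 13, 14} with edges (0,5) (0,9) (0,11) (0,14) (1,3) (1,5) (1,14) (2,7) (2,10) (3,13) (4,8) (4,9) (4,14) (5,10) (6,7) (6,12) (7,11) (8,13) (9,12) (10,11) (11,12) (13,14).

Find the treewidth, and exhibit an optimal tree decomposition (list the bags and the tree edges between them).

Every bag has size at most 4, so the width is 4 − 1 = 3 and tw(G) ≤ 3. For the lower bound: the 4 vertex sets {3,8,13}, {4}, {14}, {0,1,5,9} are disjoint, each induces a connected subgraph, and every pair is joined by at least one edge of G. Contracting each set to a single vertex therefore yields K_{4} as a minor, and since treewidth is minor-monotone, tw(G) ≥ tw(K_{4}) = 3. The upper and lower bounds meet at 3, so that is the treewidth.

Treewidth 3.
One optimal decomposition is:
Bags: B1 = {3, 4, 8, 13}  B2 = {3, 4, 13, 14}  B3 = {1, 3, 4, 14}  B4 = {1, 4, 9, 14}  B5 = {0, 1, 9, 14}  B6 = {0, 1, 5, 9}  B7 = {0, 5, 9, 12}  B8 = {0, 5, 11, 12}  B9 = {5, 10, 11, 12}  B10 = {6, 10, 11, 12}  B11 = {6, 7, 10, 11}  B12 = {2, 6, 7, 10}
Tree: B1–B2, B2–B3, B3–B4, B4–B5, B5–B6, B6–B7, B7–B8, B8–B9, B9–B10, B10–B11, B11–B12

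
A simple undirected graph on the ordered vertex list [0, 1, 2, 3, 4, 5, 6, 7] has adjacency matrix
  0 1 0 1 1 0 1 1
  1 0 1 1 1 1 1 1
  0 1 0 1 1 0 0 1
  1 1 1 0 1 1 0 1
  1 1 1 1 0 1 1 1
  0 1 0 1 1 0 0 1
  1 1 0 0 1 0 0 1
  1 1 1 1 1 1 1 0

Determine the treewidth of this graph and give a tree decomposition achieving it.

Treewidth 4.
One such decomposition:
Bags: B1 = {0, 1, 3, 4, 7}  B2 = {0, 1, 4, 6, 7}  B3 = {1, 3, 4, 5, 7}  B4 = {1, 2, 3, 4, 7}
Tree: B1–B2, B1–B3, B1–B4

Each bag holds 5 vertices, so the decomposition has width 4, which upper-bounds the treewidth. Conversely, {0, 1, 3, 4, 7} is a clique of size 5, and the vertices of any clique must share a bag in every tree decomposition; so some bag has ≥ 5 vertices and tw(G) ≥ 4. Combining the bounds, tw(G) = 4.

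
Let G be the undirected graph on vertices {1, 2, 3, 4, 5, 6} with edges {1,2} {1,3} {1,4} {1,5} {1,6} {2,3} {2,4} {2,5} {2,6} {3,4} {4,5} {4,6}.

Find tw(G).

A width-3 tree decomposition is:
Bags: B1 = {1, 2, 3, 4}  B2 = {1, 2, 4, 5}  B3 = {1, 2, 4, 6}
Tree: B1–B2, B1–B3
The largest bag has 4 vertices, giving width 3; this decomposition certifies tw(G) ≤ 3. On the other hand G contains the 4-clique {1, 2, 3, 4}. A clique must lie in a single bag of any decomposition, so no decomposition can have width below 3. Combining the bounds, tw(G) = 3.

3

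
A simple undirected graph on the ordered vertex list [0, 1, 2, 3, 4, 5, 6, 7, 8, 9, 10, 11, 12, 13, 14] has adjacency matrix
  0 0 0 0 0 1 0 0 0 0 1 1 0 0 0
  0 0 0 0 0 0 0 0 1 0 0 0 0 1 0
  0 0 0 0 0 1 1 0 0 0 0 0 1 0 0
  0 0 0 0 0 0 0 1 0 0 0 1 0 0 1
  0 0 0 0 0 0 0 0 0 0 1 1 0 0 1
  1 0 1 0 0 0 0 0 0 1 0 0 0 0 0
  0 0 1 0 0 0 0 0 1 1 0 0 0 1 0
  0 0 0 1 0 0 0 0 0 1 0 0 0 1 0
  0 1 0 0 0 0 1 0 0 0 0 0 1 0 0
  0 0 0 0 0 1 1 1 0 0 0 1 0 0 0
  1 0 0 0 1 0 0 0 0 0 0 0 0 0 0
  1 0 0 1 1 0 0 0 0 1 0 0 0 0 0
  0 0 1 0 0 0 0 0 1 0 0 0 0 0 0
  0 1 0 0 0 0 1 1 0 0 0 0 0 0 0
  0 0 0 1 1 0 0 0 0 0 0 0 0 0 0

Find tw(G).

3

A width-3 tree decomposition is:
Bags: B1 = {1, 8, 12, 13}  B2 = {6, 8, 12, 13}  B3 = {2, 6, 12, 13}  B4 = {2, 6, 7, 13}  B5 = {2, 6, 7, 9}  B6 = {2, 5, 7, 9}  B7 = {3, 5, 7, 9}  B8 = {3, 5, 9, 11}  B9 = {0, 3, 5, 11}  B10 = {0, 3, 11, 14}  B11 = {0, 4, 11, 14}  B12 = {0, 4, 10, 14}
Tree: B1–B2, B2–B3, B3–B4, B4–B5, B5–B6, B6–B7, B7–B8, B8–B9, B9–B10, B10–B11, B11–B12
Every bag has size at most 4, so the width is 4 − 1 = 3 and tw(G) ≤ 3. For the lower bound: the 4 vertex sets {1,8,12}, {13}, {6}, {2,5,7,9} are disjoint, each induces a connected subgraph, and every pair is joined by at least one edge of G. Contracting each set to a single vertex therefore yields K_{4} as a minor, and since treewidth is minor-monotone, tw(G) ≥ tw(K_{4}) = 3. Therefore the treewidth is 3.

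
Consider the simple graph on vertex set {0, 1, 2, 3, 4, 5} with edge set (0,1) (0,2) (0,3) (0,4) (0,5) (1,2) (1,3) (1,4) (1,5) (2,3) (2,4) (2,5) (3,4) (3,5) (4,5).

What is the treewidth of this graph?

A width-5 tree decomposition is:
Bags: B1 = {0, 1, 2, 3, 4, 5}
Tree: (single bag)
With just one bag of size 6, the width is 6 − 1 = 5, so tw(G) ≤ 5. For the lower bound, the 6 vertices {0, 1, 2, 3, 4, 5} are pairwise adjacent, and any tree decomposition puts a clique entirely inside one bag — forcing width ≥ 5. Hence tw(G) = 5 exactly.

5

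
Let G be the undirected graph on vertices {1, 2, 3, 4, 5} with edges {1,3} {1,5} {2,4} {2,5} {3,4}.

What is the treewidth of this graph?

A width-2 tree decomposition is:
Bags: B1 = {2, 3, 4}  B2 = {1, 2, 3}  B3 = {1, 2, 5}
Tree: B1–B2, B2–B3
Every bag has size at most 3, so the width is 3 − 1 = 2 and tw(G) ≤ 2. Since 2–4–3–1–5–2 is a cycle in G, G is not acyclic. Forests are exactly the graphs of treewidth ≤ 1, so tw(G) ≥ 2. Therefore the treewidth is 2.

2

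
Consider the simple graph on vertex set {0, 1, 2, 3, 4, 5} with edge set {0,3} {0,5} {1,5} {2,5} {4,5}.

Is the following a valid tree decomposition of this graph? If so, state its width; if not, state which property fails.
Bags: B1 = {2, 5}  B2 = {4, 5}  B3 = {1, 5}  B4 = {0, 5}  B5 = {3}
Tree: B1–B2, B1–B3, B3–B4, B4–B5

No — edge (0,3) lies in no bag.

A tree decomposition must satisfy three properties: every vertex lies in some bag; for every edge, both endpoints lie together in some bag; and for every vertex, the bags containing it form a connected subtree. Here edge (0,3) lies in no bag, so the decomposition is invalid.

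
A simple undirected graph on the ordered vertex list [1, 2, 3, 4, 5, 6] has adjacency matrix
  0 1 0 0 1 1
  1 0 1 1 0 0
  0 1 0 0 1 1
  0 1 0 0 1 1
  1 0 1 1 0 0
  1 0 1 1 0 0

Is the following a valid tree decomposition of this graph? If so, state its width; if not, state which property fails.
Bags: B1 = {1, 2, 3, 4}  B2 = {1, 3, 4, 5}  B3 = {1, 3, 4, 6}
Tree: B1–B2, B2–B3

Yes; width 3.

Every vertex of G appears in some bag (union = {1, 2, 3, 4, 5, 6}); every edge is covered by a bag; and for each vertex v the set of bags containing v is connected in the bag tree. The decomposition is therefore valid. The largest bag has 4 vertices, so the width is 3.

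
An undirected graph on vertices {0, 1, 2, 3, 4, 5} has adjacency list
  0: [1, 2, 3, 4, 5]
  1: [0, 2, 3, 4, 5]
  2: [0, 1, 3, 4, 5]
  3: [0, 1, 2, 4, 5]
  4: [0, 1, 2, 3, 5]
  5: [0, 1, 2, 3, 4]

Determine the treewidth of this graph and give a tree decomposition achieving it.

Treewidth 5.
Bags: B1 = {0, 1, 2, 3, 4, 5}
Tree: (single bag)

A single bag containing all 6 vertices is trivially a valid decomposition of width 5. Conversely, {0, 1, 2, 3, 4, 5} is a clique of size 6, and the vertices of any clique must share a bag in every tree decomposition; so some bag has ≥ 6 vertices and tw(G) ≥ 5. The upper and lower bounds meet at 5, so that is the treewidth.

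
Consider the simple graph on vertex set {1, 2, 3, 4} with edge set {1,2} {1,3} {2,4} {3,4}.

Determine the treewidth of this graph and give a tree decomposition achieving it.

Treewidth 2.
Bags: B1 = {1, 2, 3}  B2 = {2, 3, 4}
Tree: B1–B2

The largest bag has 3 vertices, giving width 2; this decomposition certifies tw(G) ≤ 2. The edges 3–1–2–4–3 form a cycle, so G is not a tree and its treewidth is at least 2. Hence tw(G) = 2 exactly.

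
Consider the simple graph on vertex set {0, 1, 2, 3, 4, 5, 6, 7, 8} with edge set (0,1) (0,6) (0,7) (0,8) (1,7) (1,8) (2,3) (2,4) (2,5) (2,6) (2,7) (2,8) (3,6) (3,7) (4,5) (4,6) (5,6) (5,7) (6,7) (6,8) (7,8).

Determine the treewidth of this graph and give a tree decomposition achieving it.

Treewidth 3.
One optimal decomposition is:
Bags: B1 = {2, 5, 6, 7}  B2 = {2, 6, 7, 8}  B3 = {0, 6, 7, 8}  B4 = {2, 4, 5, 6}  B5 = {2, 3, 6, 7}  B6 = {0, 1, 7, 8}
Tree: B1–B2, B2–B3, B1–B4, B1–B5, B3–B6

The largest bag has 4 vertices, giving width 3; this decomposition certifies tw(G) ≤ 3. For the lower bound, the 4 vertices {0, 1, 7, 8} are pairwise adjacent, and any tree decomposition puts a clique entirely inside one bag — forcing width ≥ 3. The upper and lower bounds meet at 3, so that is the treewidth.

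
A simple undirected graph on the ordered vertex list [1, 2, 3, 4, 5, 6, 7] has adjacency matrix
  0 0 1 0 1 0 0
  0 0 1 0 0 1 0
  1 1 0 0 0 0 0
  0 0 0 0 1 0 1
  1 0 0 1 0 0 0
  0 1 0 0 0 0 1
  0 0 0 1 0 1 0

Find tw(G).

A width-2 tree decomposition is:
Bags: B1 = {4, 6, 7}  B2 = {4, 5, 6}  B3 = {1, 5, 6}  B4 = {1, 3, 6}  B5 = {2, 3, 6}
Tree: B1–B2, B2–B3, B3–B4, B4–B5
The largest bag has 3 vertices, giving width 2; this decomposition certifies tw(G) ≤ 2. The edges 6–7–4–5–1–3–2–6 form a cycle, so G is not a tree and its treewidth is at least 2. The upper and lower bounds meet at 2, so that is the treewidth.

2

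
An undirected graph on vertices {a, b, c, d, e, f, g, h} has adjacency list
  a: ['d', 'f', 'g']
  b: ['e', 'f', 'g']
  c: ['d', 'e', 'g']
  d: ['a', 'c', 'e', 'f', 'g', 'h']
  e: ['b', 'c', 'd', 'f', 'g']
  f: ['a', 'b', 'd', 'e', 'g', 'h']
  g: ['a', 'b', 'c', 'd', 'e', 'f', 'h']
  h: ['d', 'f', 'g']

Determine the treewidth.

A width-3 tree decomposition is:
Bags: B1 = {d, e, f, g}  B2 = {c, d, e, g}  B3 = {b, e, f, g}  B4 = {d, f, g, h}  B5 = {a, d, f, g}
Tree: B1–B2, B1–B3, B1–B4, B4–B5
The largest bag has 4 vertices, giving width 3; this decomposition certifies tw(G) ≤ 3. For the lower bound, the 4 vertices {c, d, e, g} are pairwise adjacent, and any tree decomposition puts a clique entirely inside one bag — forcing width ≥ 3. Therefore the treewidth is 3.

3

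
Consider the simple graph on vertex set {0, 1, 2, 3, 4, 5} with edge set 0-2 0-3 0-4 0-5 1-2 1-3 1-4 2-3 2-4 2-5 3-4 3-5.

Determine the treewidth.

3

A width-3 tree decomposition is:
Bags: B1 = {0, 2, 3, 5}  B2 = {0, 2, 3, 4}  B3 = {1, 2, 3, 4}
Tree: B1–B2, B2–B3
Each bag holds 4 vertices, so the decomposition has width 3, which upper-bounds the treewidth. For the lower bound, the 4 vertices {0, 2, 3, 4} are pairwise adjacent, and any tree decomposition puts a clique entirely inside one bag — forcing width ≥ 3. Hence tw(G) = 3 exactly.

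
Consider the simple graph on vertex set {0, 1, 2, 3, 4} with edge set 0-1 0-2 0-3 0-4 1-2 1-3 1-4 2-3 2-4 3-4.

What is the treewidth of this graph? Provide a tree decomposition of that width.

Treewidth 4.
One such decomposition:
Bags: B1 = {0, 1, 2, 3, 4}
Tree: (single bag)

With just one bag of size 5, the width is 5 − 1 = 4, so tw(G) ≤ 4. For the lower bound, the 5 vertices {0, 1, 2, 3, 4} are pairwise adjacent, and any tree decomposition puts a clique entirely inside one bag — forcing width ≥ 4. Combining the bounds, tw(G) = 4.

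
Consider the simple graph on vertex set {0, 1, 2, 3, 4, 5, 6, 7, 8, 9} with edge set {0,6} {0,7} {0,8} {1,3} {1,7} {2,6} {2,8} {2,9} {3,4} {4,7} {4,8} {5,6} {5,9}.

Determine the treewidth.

2

A width-2 tree decomposition is:
Bags: B1 = {1, 3, 4}  B2 = {1, 4, 7}  B3 = {4, 7, 8}  B4 = {0, 7, 8}  B5 = {0, 2, 8}  B6 = {0, 2, 6}  B7 = {2, 6, 9}  B8 = {5, 6, 9}
Tree: B1–B2, B2–B3, B3–B4, B4–B5, B5–B6, B6–B7, B7–B8
The largest bag has 3 vertices, giving width 2; this decomposition certifies tw(G) ≤ 2. For the lower bound, G contains the cycle 3–1–7–4–3, so G is not a forest; only forests have treewidth ≤ 1, hence tw(G) ≥ 2. Therefore the treewidth is 2.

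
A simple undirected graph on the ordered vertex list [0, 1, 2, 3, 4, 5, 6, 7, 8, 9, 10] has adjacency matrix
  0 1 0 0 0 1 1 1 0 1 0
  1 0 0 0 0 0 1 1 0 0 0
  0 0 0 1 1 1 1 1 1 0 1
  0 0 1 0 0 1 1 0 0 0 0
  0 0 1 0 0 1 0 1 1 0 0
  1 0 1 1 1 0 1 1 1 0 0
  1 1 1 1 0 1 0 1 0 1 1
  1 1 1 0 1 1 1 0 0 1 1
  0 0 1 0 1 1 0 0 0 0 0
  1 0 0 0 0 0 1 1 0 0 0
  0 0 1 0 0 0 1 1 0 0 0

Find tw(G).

3

A width-3 tree decomposition is:
Bags: B1 = {2, 5, 6, 7}  B2 = {2, 6, 7, 10}  B3 = {2, 4, 5, 7}  B4 = {0, 5, 6, 7}  B5 = {2, 4, 5, 8}  B6 = {0, 1, 6, 7}  B7 = {0, 6, 7, 9}  B8 = {2, 3, 5, 6}
Tree: B1–B2, B1–B3, B1–B4, B3–B5, B4–B6, B4–B7, B1–B8
Every bag has size at most 4, so the width is 4 − 1 = 3 and tw(G) ≤ 3. Conversely, {2, 4, 5, 8} is a clique of size 4, and the vertices of any clique must share a bag in every tree decomposition; so some bag has ≥ 4 vertices and tw(G) ≥ 3. Hence tw(G) = 3 exactly.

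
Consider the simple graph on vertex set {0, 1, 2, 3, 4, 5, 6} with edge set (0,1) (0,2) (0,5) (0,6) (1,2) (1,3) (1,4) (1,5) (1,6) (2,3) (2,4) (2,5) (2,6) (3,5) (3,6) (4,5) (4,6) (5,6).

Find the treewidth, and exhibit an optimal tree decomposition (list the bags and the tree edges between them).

Treewidth 4.
One such decomposition:
Bags: B1 = {0, 1, 2, 5, 6}  B2 = {1, 2, 3, 5, 6}  B3 = {1, 2, 4, 5, 6}
Tree: B1–B2, B1–B3

The largest bag has 5 vertices, giving width 4; this decomposition certifies tw(G) ≤ 4. On the other hand G contains the 5-clique {0, 1, 2, 5, 6}. A clique must lie in a single bag of any decomposition, so no decomposition can have width below 4. Therefore the treewidth is 4.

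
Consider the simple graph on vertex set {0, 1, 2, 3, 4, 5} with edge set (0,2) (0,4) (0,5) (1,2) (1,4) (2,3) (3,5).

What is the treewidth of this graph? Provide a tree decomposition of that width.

Every bag has size at most 3, so the width is 3 − 1 = 2 and tw(G) ≤ 2. The edges 5–3–2–0–5 form a cycle, so G is not a tree and its treewidth is at least 2. Combining the bounds, tw(G) = 2.

Treewidth 2.
One optimal decomposition is:
Bags: B1 = {0, 3, 5}  B2 = {0, 2, 3}  B3 = {0, 2, 4}  B4 = {1, 2, 4}
Tree: B1–B2, B2–B3, B3–B4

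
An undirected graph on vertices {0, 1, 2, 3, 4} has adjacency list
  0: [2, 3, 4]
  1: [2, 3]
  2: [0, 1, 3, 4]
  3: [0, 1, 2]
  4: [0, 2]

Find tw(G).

A width-2 tree decomposition is:
Bags: B1 = {0, 2, 3}  B2 = {1, 2, 3}  B3 = {0, 2, 4}
Tree: B1–B2, B1–B3
Every bag has size at most 3, so the width is 3 − 1 = 2 and tw(G) ≤ 2. For the lower bound, the 3 vertices {0, 2, 3} are pairwise adjacent, and any tree decomposition puts a clique entirely inside one bag — forcing width ≥ 2. Hence tw(G) = 2 exactly.

2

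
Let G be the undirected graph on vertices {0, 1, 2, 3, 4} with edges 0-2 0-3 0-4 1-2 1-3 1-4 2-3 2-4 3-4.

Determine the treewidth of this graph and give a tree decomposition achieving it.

Treewidth 3.
One optimal decomposition is:
Bags: B1 = {1, 2, 3, 4}  B2 = {0, 2, 3, 4}
Tree: B1–B2

Every bag has size at most 4, so the width is 4 − 1 = 3 and tw(G) ≤ 3. On the other hand G contains the 4-clique {0, 2, 3, 4}. A clique must lie in a single bag of any decomposition, so no decomposition can have width below 3. Combining the bounds, tw(G) = 3.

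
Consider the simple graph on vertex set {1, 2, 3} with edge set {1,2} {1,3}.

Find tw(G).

1

A width-1 tree decomposition is:
Bags: B1 = {1, 3}  B2 = {1, 2}
Tree: B1–B2
The largest bag has 2 vertices, giving width 1; this decomposition certifies tw(G) ≤ 1. Since G has at least one edge (e.g. 3–1), it is not an edgeless graph, so tw(G) ≥ 1. Therefore the treewidth is 1.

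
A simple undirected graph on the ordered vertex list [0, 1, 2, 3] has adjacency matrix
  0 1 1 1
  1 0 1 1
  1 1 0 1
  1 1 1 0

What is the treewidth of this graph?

A width-3 tree decomposition is:
Bags: B1 = {0, 1, 2, 3}
Tree: (single bag)
A single bag containing all 4 vertices is trivially a valid decomposition of width 3. For the lower bound, the 4 vertices {0, 1, 2, 3} are pairwise adjacent, and any tree decomposition puts a clique entirely inside one bag — forcing width ≥ 3. Combining the bounds, tw(G) = 3.

3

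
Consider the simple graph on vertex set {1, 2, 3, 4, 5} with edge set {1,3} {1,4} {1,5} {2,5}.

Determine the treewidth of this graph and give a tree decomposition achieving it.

Treewidth 1.
One such decomposition:
Bags: B1 = {1, 3}  B2 = {1, 5}  B3 = {2, 5}  B4 = {1, 4}
Tree: B1–B2, B2–B3, B1–B4

Each bag holds 2 vertices, so the decomposition has width 1, which upper-bounds the treewidth. Since G has at least one edge (e.g. 3–1), it is not an edgeless graph, so tw(G) ≥ 1. Combining the bounds, tw(G) = 1.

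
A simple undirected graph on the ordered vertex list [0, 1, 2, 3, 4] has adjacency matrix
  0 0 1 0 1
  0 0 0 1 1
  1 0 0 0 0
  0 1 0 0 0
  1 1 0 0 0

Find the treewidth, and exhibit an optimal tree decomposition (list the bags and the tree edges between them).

The largest bag has 2 vertices, giving width 1; this decomposition certifies tw(G) ≤ 1. G has an edge, so its treewidth is at least 1. Hence tw(G) = 1 exactly.

Treewidth 1.
One such decomposition:
Bags: B1 = {1, 3}  B2 = {1, 4}  B3 = {0, 4}  B4 = {0, 2}
Tree: B1–B2, B2–B3, B3–B4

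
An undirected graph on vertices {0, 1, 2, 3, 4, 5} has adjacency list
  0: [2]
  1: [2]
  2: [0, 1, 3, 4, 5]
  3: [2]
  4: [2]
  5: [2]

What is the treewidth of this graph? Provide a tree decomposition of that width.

Each bag holds 2 vertices, so the decomposition has width 1, which upper-bounds the treewidth. Any graph with an edge has treewidth ≥ 1, and G has the edge 5–2. Combining the bounds, tw(G) = 1.

Treewidth 1.
One such decomposition:
Bags: B1 = {2, 5}  B2 = {1, 2}  B3 = {0, 2}  B4 = {2, 4}  B5 = {2, 3}
Tree: B1–B2, B1–B3, B2–B4, B1–B5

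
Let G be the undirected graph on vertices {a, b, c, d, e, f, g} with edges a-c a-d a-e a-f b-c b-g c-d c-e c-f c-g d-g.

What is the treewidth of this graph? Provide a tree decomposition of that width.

Treewidth 2.
One optimal decomposition is:
Bags: B1 = {a, c, d}  B2 = {c, d, g}  B3 = {a, c, f}  B4 = {a, c, e}  B5 = {b, c, g}
Tree: B1–B2, B1–B3, B1–B4, B2–B5

Every bag has size at most 3, so the width is 3 − 1 = 2 and tw(G) ≤ 2. Conversely, {c, d, g} is a clique of size 3, and the vertices of any clique must share a bag in every tree decomposition; so some bag has ≥ 3 vertices and tw(G) ≥ 2. Combining the bounds, tw(G) = 2.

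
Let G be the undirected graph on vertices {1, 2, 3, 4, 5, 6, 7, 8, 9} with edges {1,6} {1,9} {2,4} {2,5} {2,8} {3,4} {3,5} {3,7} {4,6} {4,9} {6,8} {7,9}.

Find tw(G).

A width-3 tree decomposition is:
Bags: B1 = {1, 2, 6, 8}  B2 = {1, 2, 4, 6}  B3 = {1, 2, 4, 9}  B4 = {2, 4, 5, 9}  B5 = {3, 4, 5, 9}  B6 = {3, 5, 7, 9}
Tree: B1–B2, B2–B3, B3–B4, B4–B5, B5–B6
Each bag holds 4 vertices, so the decomposition has width 3, which upper-bounds the treewidth. For the lower bound: the 4 vertex sets {1,6,8}, {2}, {4}, {3,5,7,9} are disjoint, each induces a connected subgraph, and every pair is joined by at least one edge of G. Contracting each set to a single vertex therefore yields K_{4} as a minor, and since treewidth is minor-monotone, tw(G) ≥ tw(K_{4}) = 3. Hence tw(G) = 3 exactly.

3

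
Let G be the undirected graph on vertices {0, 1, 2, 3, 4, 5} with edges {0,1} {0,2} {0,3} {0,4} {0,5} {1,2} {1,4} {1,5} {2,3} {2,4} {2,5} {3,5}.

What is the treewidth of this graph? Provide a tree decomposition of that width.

Treewidth 3.
One optimal decomposition is:
Bags: B1 = {0, 1, 2, 4}  B2 = {0, 1, 2, 5}  B3 = {0, 2, 3, 5}
Tree: B1–B2, B2–B3

The largest bag has 4 vertices, giving width 3; this decomposition certifies tw(G) ≤ 3. For the lower bound, the 4 vertices {0, 1, 2, 4} are pairwise adjacent, and any tree decomposition puts a clique entirely inside one bag — forcing width ≥ 3. Therefore the treewidth is 3.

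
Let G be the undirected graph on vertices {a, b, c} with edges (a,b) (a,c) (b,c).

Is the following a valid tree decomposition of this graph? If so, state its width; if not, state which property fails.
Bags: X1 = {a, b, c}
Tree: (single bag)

Vertex coverage: the bags together contain {a, b, c}, the full vertex set. Edge coverage: each edge of G has both endpoints in at least one bag. Running intersection: for every vertex, the bags containing it form a connected subtree. All three properties hold, so this is a valid tree decomposition of width max|bag| − 1 = 2, and hence tw(G) ≤ 2.

Yes; width 2.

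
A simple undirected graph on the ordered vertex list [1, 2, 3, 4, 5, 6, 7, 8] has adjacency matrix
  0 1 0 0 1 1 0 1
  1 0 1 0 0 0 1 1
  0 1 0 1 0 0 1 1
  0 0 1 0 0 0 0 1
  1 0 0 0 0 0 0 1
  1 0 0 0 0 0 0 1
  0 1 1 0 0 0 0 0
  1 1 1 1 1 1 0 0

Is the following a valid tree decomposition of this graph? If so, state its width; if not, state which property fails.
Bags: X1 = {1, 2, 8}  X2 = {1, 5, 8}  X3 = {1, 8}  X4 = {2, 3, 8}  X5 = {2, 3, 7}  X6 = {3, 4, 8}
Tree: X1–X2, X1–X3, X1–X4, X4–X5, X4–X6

A tree decomposition must satisfy three properties: every vertex lies in some bag; for every edge, both endpoints lie together in some bag; and for every vertex, the bags containing it form a connected subtree. Here vertex 6 appears in no bag, so the decomposition is invalid.

No — vertex 6 appears in no bag.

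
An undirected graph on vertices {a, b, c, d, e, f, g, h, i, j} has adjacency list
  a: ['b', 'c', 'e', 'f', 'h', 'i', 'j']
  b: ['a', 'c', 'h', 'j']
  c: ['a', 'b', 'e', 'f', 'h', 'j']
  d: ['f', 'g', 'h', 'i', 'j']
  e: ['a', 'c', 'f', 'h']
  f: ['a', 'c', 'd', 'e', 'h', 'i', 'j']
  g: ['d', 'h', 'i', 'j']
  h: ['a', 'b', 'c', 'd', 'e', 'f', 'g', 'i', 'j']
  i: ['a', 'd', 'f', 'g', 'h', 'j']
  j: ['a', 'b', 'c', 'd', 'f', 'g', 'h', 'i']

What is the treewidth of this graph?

4

A width-4 tree decomposition is:
Bags: B1 = {a, c, f, h, j}  B2 = {a, f, h, i, j}  B3 = {d, f, h, i, j}  B4 = {d, g, h, i, j}  B5 = {a, c, e, f, h}  B6 = {a, b, c, h, j}
Tree: B1–B2, B2–B3, B3–B4, B1–B5, B1–B6
Every bag has size at most 5, so the width is 5 − 1 = 4 and tw(G) ≤ 4. For the lower bound, the 5 vertices {d, g, h, i, j} are pairwise adjacent, and any tree decomposition puts a clique entirely inside one bag — forcing width ≥ 4. Combining the bounds, tw(G) = 4.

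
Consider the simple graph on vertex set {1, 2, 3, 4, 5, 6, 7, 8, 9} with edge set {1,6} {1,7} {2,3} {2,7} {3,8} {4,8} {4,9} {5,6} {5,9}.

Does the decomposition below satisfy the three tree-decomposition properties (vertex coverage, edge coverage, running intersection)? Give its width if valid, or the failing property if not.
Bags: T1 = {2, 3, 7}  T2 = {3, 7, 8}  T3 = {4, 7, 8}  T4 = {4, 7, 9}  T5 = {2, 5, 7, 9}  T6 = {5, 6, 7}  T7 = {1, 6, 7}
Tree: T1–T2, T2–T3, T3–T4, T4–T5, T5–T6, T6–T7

A tree decomposition must satisfy three properties: every vertex lies in some bag; for every edge, both endpoints lie together in some bag; and for every vertex, the bags containing it form a connected subtree. Here bags containing vertex 2 are not connected in the tree, so the decomposition is invalid.

No — bags containing vertex 2 are not connected in the tree.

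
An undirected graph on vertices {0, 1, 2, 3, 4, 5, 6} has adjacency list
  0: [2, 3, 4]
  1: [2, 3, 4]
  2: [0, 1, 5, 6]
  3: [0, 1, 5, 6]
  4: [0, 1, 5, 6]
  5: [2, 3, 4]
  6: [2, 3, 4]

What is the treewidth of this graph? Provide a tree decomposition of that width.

Treewidth 3.
Bags: B1 = {2, 3, 4, 6}  B2 = {2, 3, 4, 5}  B3 = {0, 2, 3, 4}  B4 = {1, 2, 3, 4}
Tree: B1–B2, B2–B3, B3–B4

Each bag holds 4 vertices, so the decomposition has width 3, which upper-bounds the treewidth. For the lower bound: the 4 vertex sets {3,6}, {4,5}, {2}, {0} are disjoint, each induces a connected subgraph, and every pair is joined by at least one edge of G. Contracting each set to a single vertex therefore yields K_{4} as a minor, and since treewidth is minor-monotone, tw(G) ≥ tw(K_{4}) = 3. Combining the bounds, tw(G) = 3.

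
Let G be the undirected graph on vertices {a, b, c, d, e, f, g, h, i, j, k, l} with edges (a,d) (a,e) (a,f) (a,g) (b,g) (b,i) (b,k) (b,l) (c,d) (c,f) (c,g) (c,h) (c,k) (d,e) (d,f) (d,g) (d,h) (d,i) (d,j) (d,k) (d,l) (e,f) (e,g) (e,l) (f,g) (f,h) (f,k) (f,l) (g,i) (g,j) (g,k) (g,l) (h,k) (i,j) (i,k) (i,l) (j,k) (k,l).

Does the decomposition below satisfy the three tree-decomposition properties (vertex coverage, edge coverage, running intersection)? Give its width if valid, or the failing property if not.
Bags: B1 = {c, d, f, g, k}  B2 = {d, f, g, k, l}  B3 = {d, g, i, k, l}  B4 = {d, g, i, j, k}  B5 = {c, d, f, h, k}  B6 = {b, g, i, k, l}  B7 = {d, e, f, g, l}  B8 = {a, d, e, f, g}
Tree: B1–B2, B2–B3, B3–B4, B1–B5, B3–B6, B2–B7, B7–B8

Checking the three conditions: (i) the bags cover all of {a, b, c, d, e, f, g, h, i, j, k, l}; (ii) for each edge, some bag contains both endpoints; (iii) the bags containing any fixed vertex form a subtree. All hold, so the decomposition is valid with width 5 − 1 = 4.

Yes; width 4.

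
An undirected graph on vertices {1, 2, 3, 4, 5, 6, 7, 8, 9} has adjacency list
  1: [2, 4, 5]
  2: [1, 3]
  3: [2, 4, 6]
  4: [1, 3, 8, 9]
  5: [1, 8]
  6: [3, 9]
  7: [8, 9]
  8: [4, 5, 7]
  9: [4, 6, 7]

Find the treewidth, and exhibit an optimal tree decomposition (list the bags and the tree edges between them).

Treewidth 3.
Bags: B1 = {1, 2, 5, 8}  B2 = {1, 2, 4, 8}  B3 = {2, 3, 4, 8}  B4 = {3, 4, 7, 8}  B5 = {3, 4, 7, 9}  B6 = {3, 6, 7, 9}
Tree: B1–B2, B2–B3, B3–B4, B4–B5, B5–B6

Every bag has size at most 4, so the width is 4 − 1 = 3 and tw(G) ≤ 3. For the lower bound: the 4 vertex sets {1,2,5}, {8}, {4}, {3,6,7,9} are disjoint, each induces a connected subgraph, and every pair is joined by at least one edge of G. Contracting each set to a single vertex therefore yields K_{4} as a minor, and since treewidth is minor-monotone, tw(G) ≥ tw(K_{4}) = 3. Hence tw(G) = 3 exactly.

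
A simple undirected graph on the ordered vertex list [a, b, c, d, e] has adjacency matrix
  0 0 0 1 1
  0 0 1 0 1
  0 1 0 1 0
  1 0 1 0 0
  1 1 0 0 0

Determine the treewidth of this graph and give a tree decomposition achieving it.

Treewidth 2.
Bags: B1 = {a, c, d}  B2 = {a, b, c}  B3 = {a, b, e}
Tree: B1–B2, B2–B3

The largest bag has 3 vertices, giving width 2; this decomposition certifies tw(G) ≤ 2. Since a–d–c–b–e–a is a cycle in G, G is not acyclic. Forests are exactly the graphs of treewidth ≤ 1, so tw(G) ≥ 2. Hence tw(G) = 2 exactly.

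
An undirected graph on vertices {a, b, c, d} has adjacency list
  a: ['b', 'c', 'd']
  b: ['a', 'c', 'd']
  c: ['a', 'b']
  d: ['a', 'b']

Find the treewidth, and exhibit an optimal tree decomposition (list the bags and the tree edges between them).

The largest bag has 3 vertices, giving width 2; this decomposition certifies tw(G) ≤ 2. For the lower bound, the 3 vertices {a, b, d} are pairwise adjacent, and any tree decomposition puts a clique entirely inside one bag — forcing width ≥ 2. Hence tw(G) = 2 exactly.

Treewidth 2.
One such decomposition:
Bags: B1 = {a, b, d}  B2 = {a, b, c}
Tree: B1–B2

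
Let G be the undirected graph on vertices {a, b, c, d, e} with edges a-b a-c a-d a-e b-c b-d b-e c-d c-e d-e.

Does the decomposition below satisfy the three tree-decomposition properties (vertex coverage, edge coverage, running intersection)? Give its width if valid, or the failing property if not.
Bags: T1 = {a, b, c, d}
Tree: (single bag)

No — vertex e appears in no bag.

A tree decomposition must satisfy three properties: every vertex lies in some bag; for every edge, both endpoints lie together in some bag; and for every vertex, the bags containing it form a connected subtree. Here vertex e appears in no bag, so the decomposition is invalid.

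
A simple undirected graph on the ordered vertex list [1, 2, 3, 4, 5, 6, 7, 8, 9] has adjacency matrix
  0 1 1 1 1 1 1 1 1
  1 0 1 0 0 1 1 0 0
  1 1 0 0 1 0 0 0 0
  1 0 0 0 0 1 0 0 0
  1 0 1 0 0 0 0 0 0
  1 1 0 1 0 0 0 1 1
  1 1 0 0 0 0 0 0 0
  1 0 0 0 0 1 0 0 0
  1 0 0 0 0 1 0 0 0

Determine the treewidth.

2

A width-2 tree decomposition is:
Bags: B1 = {1, 4, 6}  B2 = {1, 6, 9}  B3 = {1, 2, 6}  B4 = {1, 2, 7}  B5 = {1, 2, 3}  B6 = {1, 3, 5}  B7 = {1, 6, 8}
Tree: B1–B2, B1–B3, B3–B4, B4–B5, B5–B6, B1–B7
Each bag holds 3 vertices, so the decomposition has width 2, which upper-bounds the treewidth. Conversely, {1, 2, 3} is a clique of size 3, and the vertices of any clique must share a bag in every tree decomposition; so some bag has ≥ 3 vertices and tw(G) ≥ 2. Combining the bounds, tw(G) = 2.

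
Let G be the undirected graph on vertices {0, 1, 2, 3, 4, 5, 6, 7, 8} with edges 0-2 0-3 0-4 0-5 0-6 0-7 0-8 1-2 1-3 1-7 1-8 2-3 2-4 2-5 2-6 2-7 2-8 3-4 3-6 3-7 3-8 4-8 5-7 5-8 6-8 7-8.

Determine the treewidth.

4

A width-4 tree decomposition is:
Bags: B1 = {0, 2, 3, 7, 8}  B2 = {0, 2, 3, 6, 8}  B3 = {0, 2, 3, 4, 8}  B4 = {1, 2, 3, 7, 8}  B5 = {0, 2, 5, 7, 8}
Tree: B1–B2, B2–B3, B1–B4, B1–B5
Every bag has size at most 5, so the width is 5 − 1 = 4 and tw(G) ≤ 4. For the lower bound, the 5 vertices {0, 2, 3, 4, 8} are pairwise adjacent, and any tree decomposition puts a clique entirely inside one bag — forcing width ≥ 4. Combining the bounds, tw(G) = 4.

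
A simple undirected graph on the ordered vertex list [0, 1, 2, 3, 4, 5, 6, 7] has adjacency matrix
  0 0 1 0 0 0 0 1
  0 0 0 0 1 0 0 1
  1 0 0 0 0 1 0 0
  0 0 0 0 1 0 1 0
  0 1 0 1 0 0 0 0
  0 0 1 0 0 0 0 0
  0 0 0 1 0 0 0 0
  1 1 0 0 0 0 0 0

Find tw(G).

1

A width-1 tree decomposition is:
Bags: B1 = {2, 5}  B2 = {0, 2}  B3 = {0, 7}  B4 = {1, 7}  B5 = {1, 4}  B6 = {3, 4}  B7 = {3, 6}
Tree: B1–B2, B2–B3, B3–B4, B4–B5, B5–B6, B6–B7
Every bag has size at most 2, so the width is 2 − 1 = 1 and tw(G) ≤ 1. G has an edge, so its treewidth is at least 1. Combining the bounds, tw(G) = 1.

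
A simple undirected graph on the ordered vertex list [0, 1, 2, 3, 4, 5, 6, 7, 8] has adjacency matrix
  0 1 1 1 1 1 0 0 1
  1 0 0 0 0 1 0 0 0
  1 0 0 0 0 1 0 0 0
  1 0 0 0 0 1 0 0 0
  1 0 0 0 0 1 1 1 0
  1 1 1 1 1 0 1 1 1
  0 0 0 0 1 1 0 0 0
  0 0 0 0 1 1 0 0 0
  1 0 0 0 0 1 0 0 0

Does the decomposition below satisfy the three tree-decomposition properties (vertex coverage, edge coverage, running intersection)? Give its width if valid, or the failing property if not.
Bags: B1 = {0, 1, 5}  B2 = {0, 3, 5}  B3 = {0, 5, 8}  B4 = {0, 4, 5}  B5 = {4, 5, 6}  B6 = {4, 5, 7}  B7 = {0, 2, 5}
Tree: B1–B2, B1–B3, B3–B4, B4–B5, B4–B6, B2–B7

Every vertex of G appears in some bag (union = {0, 1, 2, 3, 4, 5, 6, 7, 8}); every edge is covered by a bag; and for each vertex v the set of bags containing v is connected in the bag tree. The decomposition is therefore valid. The largest bag has 3 vertices, so the width is 2.

Yes; width 2.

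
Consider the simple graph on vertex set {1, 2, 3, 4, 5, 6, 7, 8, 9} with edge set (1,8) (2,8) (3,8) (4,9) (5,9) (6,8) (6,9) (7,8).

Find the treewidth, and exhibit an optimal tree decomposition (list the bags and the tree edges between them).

The largest bag has 2 vertices, giving width 1; this decomposition certifies tw(G) ≤ 1. Any graph with an edge has treewidth ≥ 1, and G has the edge 8–7. Therefore the treewidth is 1.

Treewidth 1.
One such decomposition:
Bags: B1 = {7, 8}  B2 = {6, 8}  B3 = {6, 9}  B4 = {1, 8}  B5 = {4, 9}  B6 = {5, 9}  B7 = {3, 8}  B8 = {2, 8}
Tree: B1–B2, B2–B3, B1–B4, B3–B5, B5–B6, B1–B7, B4–B8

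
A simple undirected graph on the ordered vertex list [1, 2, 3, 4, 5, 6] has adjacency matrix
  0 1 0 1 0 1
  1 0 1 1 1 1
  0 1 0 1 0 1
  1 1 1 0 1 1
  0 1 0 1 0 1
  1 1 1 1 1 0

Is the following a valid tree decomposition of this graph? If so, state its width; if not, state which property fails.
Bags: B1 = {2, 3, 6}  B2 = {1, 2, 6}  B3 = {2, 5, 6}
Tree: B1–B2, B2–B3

A tree decomposition must satisfy three properties: every vertex lies in some bag; for every edge, both endpoints lie together in some bag; and for every vertex, the bags containing it form a connected subtree. Here vertex 4 appears in no bag, so the decomposition is invalid.

No — vertex 4 appears in no bag.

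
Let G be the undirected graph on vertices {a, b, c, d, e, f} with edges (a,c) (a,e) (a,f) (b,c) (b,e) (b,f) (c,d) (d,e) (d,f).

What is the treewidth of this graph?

3

A width-3 tree decomposition is:
Bags: B1 = {a, b, d, e}  B2 = {a, b, d, f}  B3 = {a, b, c, d}
Tree: B1–B2, B2–B3
Each bag holds 4 vertices, so the decomposition has width 3, which upper-bounds the treewidth. For the lower bound: the 4 vertex sets {d,e}, {a,f}, {b}, {c} are disjoint, each induces a connected subgraph, and every pair is joined by at least one edge of G. Contracting each set to a single vertex therefore yields K_{4} as a minor, and since treewidth is minor-monotone, tw(G) ≥ tw(K_{4}) = 3. Therefore the treewidth is 3.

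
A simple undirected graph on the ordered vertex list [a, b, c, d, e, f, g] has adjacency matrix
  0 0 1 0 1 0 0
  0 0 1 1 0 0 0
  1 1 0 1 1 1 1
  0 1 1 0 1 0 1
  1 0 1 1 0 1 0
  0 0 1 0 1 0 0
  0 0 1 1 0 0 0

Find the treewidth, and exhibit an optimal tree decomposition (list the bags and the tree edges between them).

Each bag holds 3 vertices, so the decomposition has width 2, which upper-bounds the treewidth. For the lower bound, the 3 vertices {c, d, g} are pairwise adjacent, and any tree decomposition puts a clique entirely inside one bag — forcing width ≥ 2. Therefore the treewidth is 2.

Treewidth 2.
Bags: B1 = {a, c, e}  B2 = {c, d, e}  B3 = {c, e, f}  B4 = {c, d, g}  B5 = {b, c, d}
Tree: B1–B2, B1–B3, B2–B4, B4–B5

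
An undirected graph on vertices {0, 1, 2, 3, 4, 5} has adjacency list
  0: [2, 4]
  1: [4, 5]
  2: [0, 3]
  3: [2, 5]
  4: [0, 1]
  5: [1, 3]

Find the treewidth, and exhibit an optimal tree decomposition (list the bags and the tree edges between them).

Treewidth 2.
One such decomposition:
Bags: B1 = {0, 2, 4}  B2 = {1, 2, 4}  B3 = {1, 2, 5}  B4 = {2, 3, 5}
Tree: B1–B2, B2–B3, B3–B4

Every bag has size at most 3, so the width is 3 − 1 = 2 and tw(G) ≤ 2. The edges 2–0–4–1–5–3–2 form a cycle, so G is not a tree and its treewidth is at least 2. Therefore the treewidth is 2.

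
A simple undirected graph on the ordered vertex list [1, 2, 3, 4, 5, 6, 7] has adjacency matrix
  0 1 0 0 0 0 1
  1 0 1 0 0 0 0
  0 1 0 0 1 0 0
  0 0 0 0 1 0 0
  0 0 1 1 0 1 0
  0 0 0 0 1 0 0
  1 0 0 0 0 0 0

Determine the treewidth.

1

A width-1 tree decomposition is:
Bags: B1 = {2, 3}  B2 = {3, 5}  B3 = {1, 2}  B4 = {1, 7}  B5 = {5, 6}  B6 = {4, 5}
Tree: B1–B2, B1–B3, B3–B4, B2–B5, B2–B6
Each bag holds 2 vertices, so the decomposition has width 1, which upper-bounds the treewidth. Since G has at least one edge (e.g. 2–3), it is not an edgeless graph, so tw(G) ≥ 1. Hence tw(G) = 1 exactly.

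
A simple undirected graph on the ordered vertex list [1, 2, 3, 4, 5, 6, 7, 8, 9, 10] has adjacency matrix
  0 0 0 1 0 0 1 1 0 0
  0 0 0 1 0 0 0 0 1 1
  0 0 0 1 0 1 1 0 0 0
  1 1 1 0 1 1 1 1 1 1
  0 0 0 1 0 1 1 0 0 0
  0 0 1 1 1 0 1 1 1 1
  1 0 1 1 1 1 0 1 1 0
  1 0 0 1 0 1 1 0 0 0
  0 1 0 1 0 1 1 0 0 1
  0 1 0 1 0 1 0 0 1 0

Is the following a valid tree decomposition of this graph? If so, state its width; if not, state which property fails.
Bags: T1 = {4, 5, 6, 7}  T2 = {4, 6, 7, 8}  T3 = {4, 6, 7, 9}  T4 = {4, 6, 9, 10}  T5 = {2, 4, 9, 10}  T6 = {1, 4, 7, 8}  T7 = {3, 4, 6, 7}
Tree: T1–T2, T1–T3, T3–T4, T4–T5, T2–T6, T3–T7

Yes; width 3.

Checking the three conditions: (i) the bags cover all of {1, 2, 3, 4, 5, 6, 7, 8, 9, 10}; (ii) for each edge, some bag contains both endpoints; (iii) the bags containing any fixed vertex form a subtree. All hold, so the decomposition is valid with width 4 − 1 = 3.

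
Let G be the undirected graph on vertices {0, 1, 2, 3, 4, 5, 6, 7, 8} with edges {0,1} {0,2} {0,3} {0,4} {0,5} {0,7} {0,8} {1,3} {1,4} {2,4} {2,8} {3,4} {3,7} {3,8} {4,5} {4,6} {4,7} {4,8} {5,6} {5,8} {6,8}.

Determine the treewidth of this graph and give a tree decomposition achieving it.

Treewidth 3.
One optimal decomposition is:
Bags: B1 = {0, 3, 4, 8}  B2 = {0, 2, 4, 8}  B3 = {0, 3, 4, 7}  B4 = {0, 4, 5, 8}  B5 = {4, 5, 6, 8}  B6 = {0, 1, 3, 4}
Tree: B1–B2, B1–B3, B1–B4, B4–B5, B3–B6

The largest bag has 4 vertices, giving width 3; this decomposition certifies tw(G) ≤ 3. For the lower bound, the 4 vertices {0, 2, 4, 8} are pairwise adjacent, and any tree decomposition puts a clique entirely inside one bag — forcing width ≥ 3. Therefore the treewidth is 3.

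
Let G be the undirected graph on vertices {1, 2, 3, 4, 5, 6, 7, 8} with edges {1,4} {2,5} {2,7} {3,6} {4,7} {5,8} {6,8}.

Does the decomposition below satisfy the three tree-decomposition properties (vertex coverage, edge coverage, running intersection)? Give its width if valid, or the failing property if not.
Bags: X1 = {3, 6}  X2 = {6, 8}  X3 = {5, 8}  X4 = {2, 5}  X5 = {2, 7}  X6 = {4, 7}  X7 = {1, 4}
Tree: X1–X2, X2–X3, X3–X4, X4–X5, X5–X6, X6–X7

Vertex coverage: the bags together contain {1, 2, 3, 4, 5, 6, 7, 8}, the full vertex set. Edge coverage: each edge of G has both endpoints in at least one bag. Running intersection: for every vertex, the bags containing it form a connected subtree. All three properties hold, so this is a valid tree decomposition of width max|bag| − 1 = 1, and hence tw(G) ≤ 1.

Yes; width 1.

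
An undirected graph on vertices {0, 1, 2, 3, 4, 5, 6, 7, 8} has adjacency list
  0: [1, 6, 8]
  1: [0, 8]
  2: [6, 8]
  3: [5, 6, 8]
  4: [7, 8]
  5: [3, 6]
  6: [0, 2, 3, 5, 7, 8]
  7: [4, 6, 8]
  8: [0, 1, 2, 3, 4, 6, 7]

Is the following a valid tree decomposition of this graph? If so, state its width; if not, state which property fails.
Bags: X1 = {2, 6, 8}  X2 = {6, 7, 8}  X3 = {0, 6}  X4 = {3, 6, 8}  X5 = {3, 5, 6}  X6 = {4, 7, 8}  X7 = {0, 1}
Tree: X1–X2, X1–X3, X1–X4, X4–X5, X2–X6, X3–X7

No — edge (8,0) lies in no bag.

A tree decomposition must satisfy three properties: every vertex lies in some bag; for every edge, both endpoints lie together in some bag; and for every vertex, the bags containing it form a connected subtree. Here edge (8,0) lies in no bag, so the decomposition is invalid.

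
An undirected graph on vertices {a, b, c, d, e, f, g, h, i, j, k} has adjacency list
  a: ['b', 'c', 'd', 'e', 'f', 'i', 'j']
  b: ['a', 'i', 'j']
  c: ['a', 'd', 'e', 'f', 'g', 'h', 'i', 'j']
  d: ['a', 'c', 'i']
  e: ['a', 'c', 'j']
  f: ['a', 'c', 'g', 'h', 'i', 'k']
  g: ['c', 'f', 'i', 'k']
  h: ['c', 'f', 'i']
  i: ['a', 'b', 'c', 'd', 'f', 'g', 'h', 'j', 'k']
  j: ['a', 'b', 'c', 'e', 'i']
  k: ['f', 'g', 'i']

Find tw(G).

A width-3 tree decomposition is:
Bags: B1 = {a, c, f, i}  B2 = {a, c, i, j}  B3 = {c, f, h, i}  B4 = {c, f, g, i}  B5 = {a, c, e, j}  B6 = {f, g, i, k}  B7 = {a, c, d, i}  B8 = {a, b, i, j}
Tree: B1–B2, B1–B3, B1–B4, B2–B5, B4–B6, B2–B7, B2–B8
The largest bag has 4 vertices, giving width 3; this decomposition certifies tw(G) ≤ 3. Conversely, {a, c, e, j} is a clique of size 4, and the vertices of any clique must share a bag in every tree decomposition; so some bag has ≥ 4 vertices and tw(G) ≥ 3. Hence tw(G) = 3 exactly.

3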